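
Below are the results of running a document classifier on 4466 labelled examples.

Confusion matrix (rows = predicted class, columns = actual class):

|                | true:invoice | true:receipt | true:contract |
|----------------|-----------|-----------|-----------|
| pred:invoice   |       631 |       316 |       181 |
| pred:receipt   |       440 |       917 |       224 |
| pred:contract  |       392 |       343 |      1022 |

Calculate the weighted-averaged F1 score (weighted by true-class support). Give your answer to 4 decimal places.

Per-class F1 score (2·TP/(2·TP+FP+FN)):
  invoice: TP=631, FP=316+181=497, FN=440+392=832 → 1262/2591 = 0.48707
  receipt: TP=917, FP=440+224=664, FN=316+343=659 → 1834/3157 = 0.58093
  contract: TP=1022, FP=392+343=735, FN=181+224=405 → 2044/3184 = 0.64196
Weighted-F1 score = Σ (supportᵢ/N)·F1 scoreᵢ with N=4466: (1463/4466)·0.48707 + (1576/4466)·0.58093 + (1427/4466)·0.64196 = 0.5697

0.5697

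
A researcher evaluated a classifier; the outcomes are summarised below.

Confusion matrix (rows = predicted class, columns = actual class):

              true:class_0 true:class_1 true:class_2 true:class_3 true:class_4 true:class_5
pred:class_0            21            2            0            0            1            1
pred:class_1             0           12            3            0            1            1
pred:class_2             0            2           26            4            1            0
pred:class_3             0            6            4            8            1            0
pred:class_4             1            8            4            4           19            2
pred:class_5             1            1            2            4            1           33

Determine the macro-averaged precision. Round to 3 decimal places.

0.673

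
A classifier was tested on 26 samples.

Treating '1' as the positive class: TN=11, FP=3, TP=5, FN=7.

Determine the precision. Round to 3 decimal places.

Precision = TP/(TP+FP) = 5/(5+3) = 5/8 = 0.625

0.625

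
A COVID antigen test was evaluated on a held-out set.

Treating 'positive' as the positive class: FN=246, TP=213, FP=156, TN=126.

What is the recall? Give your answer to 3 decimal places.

0.464

Recall = TP/(TP+FN) = 213/(213+246) = 213/459 = 0.464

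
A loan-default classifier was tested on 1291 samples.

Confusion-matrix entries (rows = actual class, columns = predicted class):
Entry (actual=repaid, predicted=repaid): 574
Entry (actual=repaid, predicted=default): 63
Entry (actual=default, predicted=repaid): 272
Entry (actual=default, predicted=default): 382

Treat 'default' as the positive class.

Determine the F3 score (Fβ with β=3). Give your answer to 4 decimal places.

0.6034

Fβ = (1+β²)·TP / ((1+β²)·TP + β²·FN + FP), with β²=9
= 10·382 / (10·382 + 9·272 + 63) = 0.6034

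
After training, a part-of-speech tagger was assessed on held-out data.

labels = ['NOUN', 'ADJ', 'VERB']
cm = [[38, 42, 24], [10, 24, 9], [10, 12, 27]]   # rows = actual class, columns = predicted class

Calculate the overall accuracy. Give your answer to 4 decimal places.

Accuracy = trace / total = (38+24+27=89) / 196 = 89/196 = 0.4541

0.4541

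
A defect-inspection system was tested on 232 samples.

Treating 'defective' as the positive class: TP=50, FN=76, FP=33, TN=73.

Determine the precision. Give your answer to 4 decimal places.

Precision = TP/(TP+FP) = 50/(50+33) = 50/83 = 0.6024

0.6024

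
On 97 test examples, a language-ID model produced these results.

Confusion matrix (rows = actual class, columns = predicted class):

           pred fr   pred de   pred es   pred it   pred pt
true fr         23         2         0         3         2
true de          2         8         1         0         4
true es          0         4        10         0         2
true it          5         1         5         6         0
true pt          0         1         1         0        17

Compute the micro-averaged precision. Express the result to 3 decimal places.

0.660

Micro-averaging pools counts across classes: ΣTP=64, ΣFP=33, ΣFN=33.
Micro-precision = TP/(TP+FP) on pooled counts = 0.660 (equals overall accuracy in single-label multiclass).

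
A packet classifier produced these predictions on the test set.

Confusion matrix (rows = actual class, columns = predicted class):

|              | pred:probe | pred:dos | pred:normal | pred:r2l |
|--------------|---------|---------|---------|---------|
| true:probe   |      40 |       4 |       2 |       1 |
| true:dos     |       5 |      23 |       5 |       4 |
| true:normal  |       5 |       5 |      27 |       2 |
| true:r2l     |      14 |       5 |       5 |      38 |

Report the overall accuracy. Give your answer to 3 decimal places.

Accuracy = trace / total = (40+23+27+38=128) / 185 = 128/185 = 0.692

0.692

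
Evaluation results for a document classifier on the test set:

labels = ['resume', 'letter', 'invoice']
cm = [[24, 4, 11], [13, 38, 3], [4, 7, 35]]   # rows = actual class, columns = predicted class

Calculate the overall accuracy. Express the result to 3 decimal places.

0.698

Accuracy = trace / total = (24+38+35=97) / 139 = 97/139 = 0.698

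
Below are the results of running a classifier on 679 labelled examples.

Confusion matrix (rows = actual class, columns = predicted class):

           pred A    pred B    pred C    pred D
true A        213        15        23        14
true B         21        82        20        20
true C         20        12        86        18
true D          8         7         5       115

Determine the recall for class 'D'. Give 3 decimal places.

One-vs-rest for 'D': TP = diagonal; FP = other classes predicted 'D'; FN = 'D' predicted as other.
recall = TP/(TP+FN).
D: TP=115, FN=8+7+5=20 → 115/135 = 0.8519

0.852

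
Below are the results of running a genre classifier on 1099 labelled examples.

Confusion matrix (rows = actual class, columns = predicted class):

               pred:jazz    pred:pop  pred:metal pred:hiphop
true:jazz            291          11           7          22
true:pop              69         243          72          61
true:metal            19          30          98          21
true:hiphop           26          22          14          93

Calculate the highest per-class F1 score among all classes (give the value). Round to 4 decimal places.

Per-class F1 score (2·TP/(2·TP+FP+FN)):
  jazz: TP=291, FP=69+19+26=114, FN=11+7+22=40 → 582/736 = 0.79076
  pop: TP=243, FP=11+30+22=63, FN=69+72+61=202 → 486/751 = 0.64714
  metal: TP=98, FP=7+72+14=93, FN=19+30+21=70 → 196/359 = 0.54596
  hiphop: TP=93, FP=22+61+21=104, FN=26+22+14=62 → 186/352 = 0.52841
Highest is class 'jazz' with F1 score = 0.7908.

0.7908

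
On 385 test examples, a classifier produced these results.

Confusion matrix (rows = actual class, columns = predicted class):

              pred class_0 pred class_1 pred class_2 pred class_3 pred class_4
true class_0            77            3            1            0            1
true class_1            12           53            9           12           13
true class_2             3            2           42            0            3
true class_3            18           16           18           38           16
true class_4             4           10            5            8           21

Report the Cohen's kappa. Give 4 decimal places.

Observed agreement pₒ = trace/N = 231/385 = 0.60000
Expected agreement pₑ = Σ (rowᵢ·colᵢ)/N² = (82·114 + 99·84 + 50·75 + 106·58 + 48·54)/385² = 0.20343
κ = (pₒ − pₑ)/(1 − pₑ) = (0.60000 − 0.20343)/(1 − 0.20343) = 0.4978

0.4978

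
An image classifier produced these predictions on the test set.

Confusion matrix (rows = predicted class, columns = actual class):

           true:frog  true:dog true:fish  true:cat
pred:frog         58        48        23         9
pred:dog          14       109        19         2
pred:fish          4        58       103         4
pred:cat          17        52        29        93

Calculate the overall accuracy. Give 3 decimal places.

0.565

Accuracy = trace / total = (58+109+103+93=363) / 642 = 363/642 = 0.565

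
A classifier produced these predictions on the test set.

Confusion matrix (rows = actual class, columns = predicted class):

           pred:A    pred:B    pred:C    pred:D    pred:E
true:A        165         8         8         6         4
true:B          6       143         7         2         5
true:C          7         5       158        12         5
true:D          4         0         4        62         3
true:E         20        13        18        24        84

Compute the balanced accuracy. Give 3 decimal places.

0.793

Balanced accuracy = mean of per-class recall.
  A: recall = 165/191 = 0.8639
  B: recall = 143/163 = 0.8773
  C: recall = 158/187 = 0.8449
  D: recall = 62/73 = 0.8493
  E: recall = 84/159 = 0.5283
Mean = (0.8639 + 0.8773 + 0.8449 + 0.8493 + 0.5283) / 5 = 0.793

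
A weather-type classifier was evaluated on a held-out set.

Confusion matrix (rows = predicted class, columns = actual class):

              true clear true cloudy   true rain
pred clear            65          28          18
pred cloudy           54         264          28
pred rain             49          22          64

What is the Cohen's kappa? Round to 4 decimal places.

Observed agreement pₒ = trace/N = 393/592 = 0.66385
Expected agreement pₑ = Σ (rowᵢ·colᵢ)/N² = (168·111 + 314·346 + 110·135)/592² = 0.40558
κ = (pₒ − pₑ)/(1 − pₑ) = (0.66385 − 0.40558)/(1 − 0.40558) = 0.4345

0.4345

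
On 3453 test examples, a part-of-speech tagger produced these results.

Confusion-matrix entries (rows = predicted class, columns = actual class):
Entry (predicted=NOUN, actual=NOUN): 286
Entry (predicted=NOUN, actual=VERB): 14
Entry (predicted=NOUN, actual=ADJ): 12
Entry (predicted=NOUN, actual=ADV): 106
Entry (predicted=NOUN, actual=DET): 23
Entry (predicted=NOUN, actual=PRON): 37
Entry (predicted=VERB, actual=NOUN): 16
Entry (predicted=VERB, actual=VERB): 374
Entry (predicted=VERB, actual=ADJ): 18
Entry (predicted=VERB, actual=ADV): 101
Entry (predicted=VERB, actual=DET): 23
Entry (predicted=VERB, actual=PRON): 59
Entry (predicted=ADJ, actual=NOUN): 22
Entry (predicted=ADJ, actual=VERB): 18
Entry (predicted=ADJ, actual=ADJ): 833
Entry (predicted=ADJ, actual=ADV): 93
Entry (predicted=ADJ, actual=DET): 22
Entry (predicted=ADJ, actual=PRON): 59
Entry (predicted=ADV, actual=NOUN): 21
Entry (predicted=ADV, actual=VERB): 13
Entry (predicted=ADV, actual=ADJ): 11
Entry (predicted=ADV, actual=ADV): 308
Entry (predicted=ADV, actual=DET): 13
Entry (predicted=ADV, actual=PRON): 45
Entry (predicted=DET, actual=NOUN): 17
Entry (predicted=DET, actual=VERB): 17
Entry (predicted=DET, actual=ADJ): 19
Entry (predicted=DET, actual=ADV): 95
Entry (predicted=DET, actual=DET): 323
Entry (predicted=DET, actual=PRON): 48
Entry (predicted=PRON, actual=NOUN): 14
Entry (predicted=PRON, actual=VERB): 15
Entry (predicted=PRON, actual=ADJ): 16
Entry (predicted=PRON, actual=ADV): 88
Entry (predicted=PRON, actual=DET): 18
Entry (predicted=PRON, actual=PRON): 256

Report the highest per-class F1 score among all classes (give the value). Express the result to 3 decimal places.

0.852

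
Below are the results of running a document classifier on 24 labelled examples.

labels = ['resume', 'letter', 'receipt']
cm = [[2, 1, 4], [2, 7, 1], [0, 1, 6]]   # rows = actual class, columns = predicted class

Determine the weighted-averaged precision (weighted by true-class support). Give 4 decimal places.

0.6290

Per-class precision (TP/(TP+FP)):
  resume: TP=2, FP=2+0=2 → 2/4 = 0.50000
  letter: TP=7, FP=1+1=2 → 7/9 = 0.77778
  receipt: TP=6, FP=4+1=5 → 6/11 = 0.54545
Weighted-precision = Σ (supportᵢ/N)·precisionᵢ with N=24: (7/24)·0.50000 + (10/24)·0.77778 + (7/24)·0.54545 = 0.6290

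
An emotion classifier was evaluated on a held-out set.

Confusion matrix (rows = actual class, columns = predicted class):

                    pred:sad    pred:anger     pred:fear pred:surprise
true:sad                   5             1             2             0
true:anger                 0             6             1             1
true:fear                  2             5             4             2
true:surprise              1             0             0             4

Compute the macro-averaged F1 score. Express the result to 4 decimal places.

0.5729

Per-class F1 score (2·TP/(2·TP+FP+FN)):
  sad: TP=5, FP=0+2+1=3, FN=1+2+0=3 → 10/16 = 0.62500
  anger: TP=6, FP=1+5+0=6, FN=0+1+1=2 → 12/20 = 0.60000
  fear: TP=4, FP=2+1+0=3, FN=2+5+2=9 → 8/20 = 0.40000
  surprise: TP=4, FP=0+1+2=3, FN=1+0+0=1 → 8/12 = 0.66667
Macro-F1 score = mean = (0.62500 + 0.60000 + 0.40000 + 0.66667) / 4 = 0.5729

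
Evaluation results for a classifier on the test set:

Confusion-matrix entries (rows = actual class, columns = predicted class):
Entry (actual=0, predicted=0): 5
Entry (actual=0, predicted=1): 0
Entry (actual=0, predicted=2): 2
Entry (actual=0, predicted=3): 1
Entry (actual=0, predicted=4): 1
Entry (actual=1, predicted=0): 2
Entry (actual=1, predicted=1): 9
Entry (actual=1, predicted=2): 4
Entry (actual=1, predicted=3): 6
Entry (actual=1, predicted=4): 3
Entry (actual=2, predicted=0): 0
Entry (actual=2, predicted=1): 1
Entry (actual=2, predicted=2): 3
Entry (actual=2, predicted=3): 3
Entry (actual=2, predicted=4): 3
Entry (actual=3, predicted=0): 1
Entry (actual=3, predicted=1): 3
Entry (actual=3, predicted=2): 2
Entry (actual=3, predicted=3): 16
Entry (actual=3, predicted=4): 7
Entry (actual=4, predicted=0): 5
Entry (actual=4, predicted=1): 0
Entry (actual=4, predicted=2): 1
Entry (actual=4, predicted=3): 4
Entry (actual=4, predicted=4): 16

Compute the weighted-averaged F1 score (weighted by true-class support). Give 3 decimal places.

0.501

Per-class F1 score (2·TP/(2·TP+FP+FN)):
  0: TP=5, FP=2+0+1+5=8, FN=0+2+1+1=4 → 10/22 = 0.4545
  1: TP=9, FP=0+1+3+0=4, FN=2+4+6+3=15 → 18/37 = 0.4865
  2: TP=3, FP=2+4+2+1=9, FN=0+1+3+3=7 → 6/22 = 0.2727
  3: TP=16, FP=1+6+3+4=14, FN=1+3+2+7=13 → 32/59 = 0.5424
  4: TP=16, FP=1+3+3+7=14, FN=5+0+1+4=10 → 32/56 = 0.5714
Weighted-F1 score = Σ (supportᵢ/N)·F1 scoreᵢ with N=98: (9/98)·0.4545 + (24/98)·0.4865 + (10/98)·0.2727 + (29/98)·0.5424 + (26/98)·0.5714 = 0.501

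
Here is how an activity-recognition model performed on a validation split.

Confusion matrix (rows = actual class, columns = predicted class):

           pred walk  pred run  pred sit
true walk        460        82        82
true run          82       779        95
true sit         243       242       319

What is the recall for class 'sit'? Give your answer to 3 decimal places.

recall = TP/(TP+FN).
sit: TP=319, FN=243+242=485 → 319/804 = 0.3968

0.397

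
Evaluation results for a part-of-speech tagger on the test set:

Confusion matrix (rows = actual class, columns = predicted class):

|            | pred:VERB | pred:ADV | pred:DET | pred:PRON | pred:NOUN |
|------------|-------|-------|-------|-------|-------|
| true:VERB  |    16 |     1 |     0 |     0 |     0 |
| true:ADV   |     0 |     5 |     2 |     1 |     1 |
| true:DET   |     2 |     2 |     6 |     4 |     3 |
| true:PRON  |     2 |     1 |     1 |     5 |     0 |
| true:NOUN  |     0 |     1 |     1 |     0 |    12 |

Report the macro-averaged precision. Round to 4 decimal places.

0.6300

Per-class precision (TP/(TP+FP)):
  VERB: TP=16, FP=0+2+2+0=4 → 16/20 = 0.80000
  ADV: TP=5, FP=1+2+1+1=5 → 5/10 = 0.50000
  DET: TP=6, FP=0+2+1+1=4 → 6/10 = 0.60000
  PRON: TP=5, FP=0+1+4+0=5 → 5/10 = 0.50000
  NOUN: TP=12, FP=0+1+3+0=4 → 12/16 = 0.75000
Macro-precision = mean = (0.80000 + 0.50000 + 0.60000 + 0.50000 + 0.75000) / 5 = 0.6300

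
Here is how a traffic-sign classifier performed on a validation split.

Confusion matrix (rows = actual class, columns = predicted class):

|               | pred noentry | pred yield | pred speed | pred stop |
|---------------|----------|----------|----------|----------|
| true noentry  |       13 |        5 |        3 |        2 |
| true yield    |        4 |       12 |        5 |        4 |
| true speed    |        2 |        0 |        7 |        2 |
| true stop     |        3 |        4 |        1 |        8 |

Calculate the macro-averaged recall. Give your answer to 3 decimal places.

Per-class recall (TP/(TP+FN)):
  noentry: TP=13, FN=5+3+2=10 → 13/23 = 0.5652
  yield: TP=12, FN=4+5+4=13 → 12/25 = 0.4800
  speed: TP=7, FN=2+0+2=4 → 7/11 = 0.6364
  stop: TP=8, FN=3+4+1=8 → 8/16 = 0.5000
Macro-recall = mean = (0.5652 + 0.4800 + 0.6364 + 0.5000) / 4 = 0.545

0.545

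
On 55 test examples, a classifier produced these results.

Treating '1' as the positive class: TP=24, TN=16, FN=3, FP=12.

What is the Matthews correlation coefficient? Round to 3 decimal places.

MCC = (TP·TN − FP·FN) / √((TP+FP)(TP+FN)(TN+FP)(TN+FN))
Numerator = 24·16 − 12·3 = 348
Denominator = √(36·27·28·19) = √517104 = 719.0994
MCC = 348 / 719.0994 = 0.484

0.484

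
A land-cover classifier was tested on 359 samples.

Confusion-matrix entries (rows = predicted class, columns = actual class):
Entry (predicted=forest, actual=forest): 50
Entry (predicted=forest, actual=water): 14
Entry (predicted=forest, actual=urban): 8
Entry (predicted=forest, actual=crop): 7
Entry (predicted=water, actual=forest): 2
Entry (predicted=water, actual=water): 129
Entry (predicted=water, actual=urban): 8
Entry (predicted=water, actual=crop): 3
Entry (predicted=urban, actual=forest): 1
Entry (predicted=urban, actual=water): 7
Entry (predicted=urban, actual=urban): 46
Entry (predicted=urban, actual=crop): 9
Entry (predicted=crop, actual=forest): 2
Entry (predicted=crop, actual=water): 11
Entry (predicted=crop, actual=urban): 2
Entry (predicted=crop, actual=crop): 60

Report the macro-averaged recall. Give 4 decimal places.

0.7971

Per-class recall (TP/(TP+FN)):
  forest: TP=50, FN=2+1+2=5 → 50/55 = 0.90909
  water: TP=129, FN=14+7+11=32 → 129/161 = 0.80124
  urban: TP=46, FN=8+8+2=18 → 46/64 = 0.71875
  crop: TP=60, FN=7+3+9=19 → 60/79 = 0.75949
Macro-recall = mean = (0.90909 + 0.80124 + 0.71875 + 0.75949) / 4 = 0.7971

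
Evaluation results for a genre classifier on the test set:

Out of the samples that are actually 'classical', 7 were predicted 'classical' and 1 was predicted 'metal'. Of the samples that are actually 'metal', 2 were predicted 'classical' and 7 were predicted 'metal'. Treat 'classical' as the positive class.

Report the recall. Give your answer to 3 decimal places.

Recall = TP/(TP+FN) = 7/(7+1) = 7/8 = 0.875

0.875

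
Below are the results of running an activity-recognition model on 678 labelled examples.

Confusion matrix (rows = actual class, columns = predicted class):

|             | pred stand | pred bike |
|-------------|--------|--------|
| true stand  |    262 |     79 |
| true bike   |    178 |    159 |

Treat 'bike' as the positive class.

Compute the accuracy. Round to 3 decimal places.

0.621

Accuracy = (TP+TN)/N = (159+262)/678 = 0.621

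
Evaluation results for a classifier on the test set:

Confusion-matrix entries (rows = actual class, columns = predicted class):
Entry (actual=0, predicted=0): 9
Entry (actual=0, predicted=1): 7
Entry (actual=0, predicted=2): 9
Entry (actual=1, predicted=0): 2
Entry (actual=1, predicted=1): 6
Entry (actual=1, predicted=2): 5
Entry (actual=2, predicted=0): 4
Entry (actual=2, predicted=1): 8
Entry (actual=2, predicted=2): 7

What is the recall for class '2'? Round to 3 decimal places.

Take TP from the diagonal, FP from the rest of the '2' prediction marginal, FN from the rest of the '2' actual marginal.
recall = TP/(TP+FN).
2: TP=7, FN=4+8=12 → 7/19 = 0.3684

0.368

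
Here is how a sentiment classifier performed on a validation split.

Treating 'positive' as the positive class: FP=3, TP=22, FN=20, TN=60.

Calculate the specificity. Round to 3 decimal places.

Specificity = TN/(TN+FP) = 60/(60+3) = 0.952

0.952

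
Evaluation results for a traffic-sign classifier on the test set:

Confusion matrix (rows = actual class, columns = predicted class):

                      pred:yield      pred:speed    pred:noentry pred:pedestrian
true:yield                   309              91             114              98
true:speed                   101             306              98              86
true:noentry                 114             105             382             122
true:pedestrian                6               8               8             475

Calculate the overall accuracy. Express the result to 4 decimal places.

0.6075

Accuracy = trace / total = (309+306+382+475=1472) / 2423 = 1472/2423 = 0.6075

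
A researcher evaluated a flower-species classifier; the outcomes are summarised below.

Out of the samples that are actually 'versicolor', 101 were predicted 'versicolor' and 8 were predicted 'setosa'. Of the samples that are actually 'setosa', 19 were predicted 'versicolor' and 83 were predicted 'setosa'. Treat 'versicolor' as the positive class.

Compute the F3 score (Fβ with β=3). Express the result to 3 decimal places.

Fβ = (1+β²)·TP / ((1+β²)·TP + β²·FN + FP), with β²=9
= 10·101 / (10·101 + 9·8 + 19) = 0.917

0.917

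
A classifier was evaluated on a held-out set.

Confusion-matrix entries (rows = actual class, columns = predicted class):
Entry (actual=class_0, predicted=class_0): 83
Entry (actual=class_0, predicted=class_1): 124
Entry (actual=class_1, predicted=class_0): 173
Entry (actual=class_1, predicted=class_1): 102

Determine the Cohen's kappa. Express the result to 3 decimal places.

Observed agreement pₒ = trace/N = 185/482 = 0.3838
Expected agreement pₑ = Σ (rowᵢ·colᵢ)/N² = (207·256 + 275·226)/482² = 0.4956
κ = (pₒ − pₑ)/(1 − pₑ) = (0.3838 − 0.4956)/(1 − 0.4956) = -0.222

-0.222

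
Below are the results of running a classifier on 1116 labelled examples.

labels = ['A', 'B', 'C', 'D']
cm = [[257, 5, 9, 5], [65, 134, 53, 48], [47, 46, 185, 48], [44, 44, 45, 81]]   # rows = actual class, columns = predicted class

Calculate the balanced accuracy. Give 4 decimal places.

0.5810

Balanced accuracy = mean of per-class recall.
  A: recall = 257/276 = 0.93116
  B: recall = 134/300 = 0.44667
  C: recall = 185/326 = 0.56748
  D: recall = 81/214 = 0.37850
Mean = (0.93116 + 0.44667 + 0.56748 + 0.37850) / 4 = 0.5810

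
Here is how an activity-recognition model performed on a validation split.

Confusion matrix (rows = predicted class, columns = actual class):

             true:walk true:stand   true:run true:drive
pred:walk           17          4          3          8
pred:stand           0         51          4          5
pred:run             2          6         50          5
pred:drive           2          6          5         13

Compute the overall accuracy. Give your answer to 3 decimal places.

Accuracy = trace / total = (17+51+50+13=131) / 181 = 131/181 = 0.724

0.724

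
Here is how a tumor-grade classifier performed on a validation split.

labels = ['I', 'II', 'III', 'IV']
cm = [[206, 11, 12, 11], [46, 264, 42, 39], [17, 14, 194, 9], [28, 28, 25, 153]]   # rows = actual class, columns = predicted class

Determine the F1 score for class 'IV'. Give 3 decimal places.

0.686

One-vs-rest for 'IV': TP = diagonal; FP = other classes predicted 'IV'; FN = 'IV' predicted as other.
F1 score = 2·TP/(2·TP+FP+FN).
IV: TP=153, FP=11+39+9=59, FN=28+28+25=81 → 306/446 = 0.6861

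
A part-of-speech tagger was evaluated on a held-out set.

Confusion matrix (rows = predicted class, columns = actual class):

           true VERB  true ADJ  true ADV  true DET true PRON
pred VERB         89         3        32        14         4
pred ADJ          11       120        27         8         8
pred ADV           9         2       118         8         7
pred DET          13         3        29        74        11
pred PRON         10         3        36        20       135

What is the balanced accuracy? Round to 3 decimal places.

Balanced accuracy = mean of per-class recall.
  VERB: recall = 89/132 = 0.6742
  ADJ: recall = 120/131 = 0.9160
  ADV: recall = 118/242 = 0.4876
  DET: recall = 74/124 = 0.5968
  PRON: recall = 135/165 = 0.8182
Mean = (0.6742 + 0.9160 + 0.4876 + 0.5968 + 0.8182) / 5 = 0.699

0.699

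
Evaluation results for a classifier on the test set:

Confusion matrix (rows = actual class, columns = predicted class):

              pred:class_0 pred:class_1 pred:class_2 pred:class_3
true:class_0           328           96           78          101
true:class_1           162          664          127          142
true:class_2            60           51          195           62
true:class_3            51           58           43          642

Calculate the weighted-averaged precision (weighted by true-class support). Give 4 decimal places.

0.6525

Per-class precision (TP/(TP+FP)):
  class_0: TP=328, FP=162+60+51=273 → 328/601 = 0.54576
  class_1: TP=664, FP=96+51+58=205 → 664/869 = 0.76410
  class_2: TP=195, FP=78+127+43=248 → 195/443 = 0.44018
  class_3: TP=642, FP=101+142+62=305 → 642/947 = 0.67793
Weighted-precision = Σ (supportᵢ/N)·precisionᵢ with N=2860: (603/2860)·0.54576 + (1095/2860)·0.76410 + (368/2860)·0.44018 + (794/2860)·0.67793 = 0.6525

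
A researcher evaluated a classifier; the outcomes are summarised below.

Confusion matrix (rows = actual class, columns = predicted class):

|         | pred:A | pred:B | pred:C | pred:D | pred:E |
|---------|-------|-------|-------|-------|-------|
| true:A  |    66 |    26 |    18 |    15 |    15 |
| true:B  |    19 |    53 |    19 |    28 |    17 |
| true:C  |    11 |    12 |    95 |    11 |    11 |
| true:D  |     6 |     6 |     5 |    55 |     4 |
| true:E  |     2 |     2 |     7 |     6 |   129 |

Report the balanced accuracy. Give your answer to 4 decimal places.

Balanced accuracy = mean of per-class recall.
  A: recall = 66/140 = 0.47143
  B: recall = 53/136 = 0.38971
  C: recall = 95/140 = 0.67857
  D: recall = 55/76 = 0.72368
  E: recall = 129/146 = 0.88356
Mean = (0.47143 + 0.38971 + 0.67857 + 0.72368 + 0.88356) / 5 = 0.6294

0.6294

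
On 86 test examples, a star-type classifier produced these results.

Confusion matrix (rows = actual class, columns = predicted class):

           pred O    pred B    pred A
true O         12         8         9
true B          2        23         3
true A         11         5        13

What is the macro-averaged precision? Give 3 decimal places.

0.546

Per-class precision (TP/(TP+FP)):
  O: TP=12, FP=2+11=13 → 12/25 = 0.4800
  B: TP=23, FP=8+5=13 → 23/36 = 0.6389
  A: TP=13, FP=9+3=12 → 13/25 = 0.5200
Macro-precision = mean = (0.4800 + 0.6389 + 0.5200) / 3 = 0.546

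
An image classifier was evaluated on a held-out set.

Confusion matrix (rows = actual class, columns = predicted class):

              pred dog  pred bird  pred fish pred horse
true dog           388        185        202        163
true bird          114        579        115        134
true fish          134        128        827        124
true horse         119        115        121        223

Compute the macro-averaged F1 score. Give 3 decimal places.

0.521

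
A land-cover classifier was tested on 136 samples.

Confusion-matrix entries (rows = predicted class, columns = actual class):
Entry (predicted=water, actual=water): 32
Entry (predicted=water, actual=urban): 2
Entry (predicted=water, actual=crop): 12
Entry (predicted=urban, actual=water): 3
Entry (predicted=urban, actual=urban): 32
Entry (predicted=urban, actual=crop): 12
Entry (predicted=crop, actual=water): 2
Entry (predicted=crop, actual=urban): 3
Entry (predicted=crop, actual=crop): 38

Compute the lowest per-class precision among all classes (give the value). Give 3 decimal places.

0.681

Per-class precision (TP/(TP+FP)):
  water: TP=32, FP=2+12=14 → 32/46 = 0.6957
  urban: TP=32, FP=3+12=15 → 32/47 = 0.6809
  crop: TP=38, FP=2+3=5 → 38/43 = 0.8837
Lowest is class 'urban' with precision = 0.681.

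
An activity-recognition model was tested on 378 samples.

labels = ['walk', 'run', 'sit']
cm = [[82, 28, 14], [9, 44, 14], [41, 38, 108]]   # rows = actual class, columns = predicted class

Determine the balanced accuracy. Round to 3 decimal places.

0.632

Balanced accuracy = mean of per-class recall.
  walk: recall = 82/124 = 0.6613
  run: recall = 44/67 = 0.6567
  sit: recall = 108/187 = 0.5775
Mean = (0.6613 + 0.6567 + 0.5775) / 3 = 0.632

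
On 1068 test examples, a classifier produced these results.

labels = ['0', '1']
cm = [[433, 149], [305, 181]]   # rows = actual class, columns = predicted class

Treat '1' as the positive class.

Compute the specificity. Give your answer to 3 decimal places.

Specificity = TN/(TN+FP) = 433/(433+149) = 0.744

0.744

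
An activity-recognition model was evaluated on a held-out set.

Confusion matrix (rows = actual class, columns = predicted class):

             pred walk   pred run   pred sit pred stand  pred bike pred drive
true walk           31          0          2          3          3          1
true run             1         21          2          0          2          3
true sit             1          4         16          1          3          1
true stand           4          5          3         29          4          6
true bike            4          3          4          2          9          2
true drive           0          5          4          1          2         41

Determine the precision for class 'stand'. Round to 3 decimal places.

0.806

Treat 'stand' as positive and all other classes as negative.
precision = TP/(TP+FP).
stand: TP=29, FP=3+0+1+2+1=7 → 29/36 = 0.8056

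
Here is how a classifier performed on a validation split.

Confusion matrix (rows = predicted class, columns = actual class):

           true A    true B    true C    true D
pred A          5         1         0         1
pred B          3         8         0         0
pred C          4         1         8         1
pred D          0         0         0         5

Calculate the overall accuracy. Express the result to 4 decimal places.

0.7027

Accuracy = trace / total = (5+8+8+5=26) / 37 = 26/37 = 0.7027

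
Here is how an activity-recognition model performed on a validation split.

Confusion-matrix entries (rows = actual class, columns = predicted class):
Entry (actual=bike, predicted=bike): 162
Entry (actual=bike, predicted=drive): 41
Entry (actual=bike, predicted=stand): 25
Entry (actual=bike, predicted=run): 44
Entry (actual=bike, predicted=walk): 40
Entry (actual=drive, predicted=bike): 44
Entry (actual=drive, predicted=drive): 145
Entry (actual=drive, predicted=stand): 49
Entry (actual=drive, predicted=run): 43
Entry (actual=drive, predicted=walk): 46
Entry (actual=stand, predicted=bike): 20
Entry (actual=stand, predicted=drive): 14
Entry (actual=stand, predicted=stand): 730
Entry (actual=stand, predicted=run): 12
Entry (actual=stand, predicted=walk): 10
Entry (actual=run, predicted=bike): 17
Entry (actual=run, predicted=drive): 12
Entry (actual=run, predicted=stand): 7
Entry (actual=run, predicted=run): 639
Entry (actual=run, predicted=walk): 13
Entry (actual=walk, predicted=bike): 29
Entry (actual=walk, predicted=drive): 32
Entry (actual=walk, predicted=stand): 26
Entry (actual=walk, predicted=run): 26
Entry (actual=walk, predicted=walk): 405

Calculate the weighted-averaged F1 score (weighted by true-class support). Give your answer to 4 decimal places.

Per-class F1 score (2·TP/(2·TP+FP+FN)):
  bike: TP=162, FP=44+20+17+29=110, FN=41+25+44+40=150 → 324/584 = 0.55479
  drive: TP=145, FP=41+14+12+32=99, FN=44+49+43+46=182 → 290/571 = 0.50788
  stand: TP=730, FP=25+49+7+26=107, FN=20+14+12+10=56 → 1460/1623 = 0.89957
  run: TP=639, FP=44+43+12+26=125, FN=17+12+7+13=49 → 1278/1452 = 0.88017
  walk: TP=405, FP=40+46+10+13=109, FN=29+32+26+26=113 → 810/1032 = 0.78488
Weighted-F1 score = Σ (supportᵢ/N)·F1 scoreᵢ with N=2631: (312/2631)·0.55479 + (327/2631)·0.50788 + (786/2631)·0.89957 + (688/2631)·0.88017 + (518/2631)·0.78488 = 0.7823

0.7823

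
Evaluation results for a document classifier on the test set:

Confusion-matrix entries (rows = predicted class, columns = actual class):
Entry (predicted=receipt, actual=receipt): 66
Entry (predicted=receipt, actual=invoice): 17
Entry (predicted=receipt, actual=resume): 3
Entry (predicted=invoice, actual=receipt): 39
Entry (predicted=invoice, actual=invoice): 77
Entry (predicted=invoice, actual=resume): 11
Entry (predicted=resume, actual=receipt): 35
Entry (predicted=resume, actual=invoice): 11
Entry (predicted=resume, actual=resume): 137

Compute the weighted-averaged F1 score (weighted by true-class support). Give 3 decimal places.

Per-class F1 score (2·TP/(2·TP+FP+FN)):
  receipt: TP=66, FP=17+3=20, FN=39+35=74 → 132/226 = 0.5841
  invoice: TP=77, FP=39+11=50, FN=17+11=28 → 154/232 = 0.6638
  resume: TP=137, FP=35+11=46, FN=3+11=14 → 274/334 = 0.8204
Weighted-F1 score = Σ (supportᵢ/N)·F1 scoreᵢ with N=396: (140/396)·0.5841 + (105/396)·0.6638 + (151/396)·0.8204 = 0.695

0.695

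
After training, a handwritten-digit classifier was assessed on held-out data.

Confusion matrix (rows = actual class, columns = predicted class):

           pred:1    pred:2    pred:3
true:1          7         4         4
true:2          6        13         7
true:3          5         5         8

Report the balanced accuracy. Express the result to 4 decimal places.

Balanced accuracy = mean of per-class recall.
  1: recall = 7/15 = 0.46667
  2: recall = 13/26 = 0.50000
  3: recall = 8/18 = 0.44444
Mean = (0.46667 + 0.50000 + 0.44444) / 3 = 0.4704

0.4704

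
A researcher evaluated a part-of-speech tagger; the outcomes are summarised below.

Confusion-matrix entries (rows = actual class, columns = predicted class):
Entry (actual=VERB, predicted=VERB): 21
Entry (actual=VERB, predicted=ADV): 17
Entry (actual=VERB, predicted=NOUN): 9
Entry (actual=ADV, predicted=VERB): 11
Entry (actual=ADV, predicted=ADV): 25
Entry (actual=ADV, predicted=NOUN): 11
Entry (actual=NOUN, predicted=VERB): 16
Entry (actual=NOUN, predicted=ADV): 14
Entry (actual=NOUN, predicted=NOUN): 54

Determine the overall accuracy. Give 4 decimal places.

0.5618

Accuracy = trace / total = (21+25+54=100) / 178 = 100/178 = 0.5618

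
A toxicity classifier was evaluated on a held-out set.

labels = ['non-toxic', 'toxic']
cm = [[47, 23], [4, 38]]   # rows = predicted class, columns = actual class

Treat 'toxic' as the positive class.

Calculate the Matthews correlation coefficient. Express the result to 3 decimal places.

0.560

MCC = (TP·TN − FP·FN) / √((TP+FP)(TP+FN)(TN+FP)(TN+FN))
Numerator = 38·47 − 4·23 = 1694
Denominator = √(42·61·51·70) = √9146340 = 3024.2917
MCC = 1694 / 3024.2917 = 0.560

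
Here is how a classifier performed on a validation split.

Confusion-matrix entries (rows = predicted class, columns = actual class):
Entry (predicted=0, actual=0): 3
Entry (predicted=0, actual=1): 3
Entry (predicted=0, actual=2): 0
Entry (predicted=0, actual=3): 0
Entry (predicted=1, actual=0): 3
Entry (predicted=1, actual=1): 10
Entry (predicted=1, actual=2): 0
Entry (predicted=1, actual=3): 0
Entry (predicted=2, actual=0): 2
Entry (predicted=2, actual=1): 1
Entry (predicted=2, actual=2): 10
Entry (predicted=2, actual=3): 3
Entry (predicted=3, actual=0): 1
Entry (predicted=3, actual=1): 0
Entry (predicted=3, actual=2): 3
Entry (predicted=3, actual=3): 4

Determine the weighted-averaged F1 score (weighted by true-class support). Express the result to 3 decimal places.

0.620

Per-class F1 score (2·TP/(2·TP+FP+FN)):
  0: TP=3, FP=3+0+0=3, FN=3+2+1=6 → 6/15 = 0.4000
  1: TP=10, FP=3+0+0=3, FN=3+1+0=4 → 20/27 = 0.7407
  2: TP=10, FP=2+1+3=6, FN=0+0+3=3 → 20/29 = 0.6897
  3: TP=4, FP=1+0+3=4, FN=0+0+3=3 → 8/15 = 0.5333
Weighted-F1 score = Σ (supportᵢ/N)·F1 scoreᵢ with N=43: (9/43)·0.4000 + (14/43)·0.7407 + (13/43)·0.6897 + (7/43)·0.5333 = 0.620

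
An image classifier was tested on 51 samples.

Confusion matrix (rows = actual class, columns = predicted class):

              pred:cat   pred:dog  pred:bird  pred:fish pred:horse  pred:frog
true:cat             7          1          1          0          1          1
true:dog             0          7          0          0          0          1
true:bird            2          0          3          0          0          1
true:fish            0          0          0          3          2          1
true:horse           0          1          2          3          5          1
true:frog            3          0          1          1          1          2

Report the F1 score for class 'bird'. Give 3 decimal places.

0.462

Treat 'bird' as positive and all other classes as negative.
F1 score = 2·TP/(2·TP+FP+FN).
bird: TP=3, FP=1+0+0+2+1=4, FN=2+0+0+0+1=3 → 6/13 = 0.4615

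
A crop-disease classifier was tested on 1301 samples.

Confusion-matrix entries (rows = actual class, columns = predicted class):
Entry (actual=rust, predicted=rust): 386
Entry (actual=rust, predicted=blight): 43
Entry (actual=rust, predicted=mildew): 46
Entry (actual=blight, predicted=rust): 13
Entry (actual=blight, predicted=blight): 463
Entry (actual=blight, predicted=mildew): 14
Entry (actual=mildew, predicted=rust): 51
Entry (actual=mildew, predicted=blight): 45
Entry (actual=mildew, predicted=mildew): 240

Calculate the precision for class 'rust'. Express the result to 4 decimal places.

0.8578

Take TP from the diagonal, FP from the rest of the 'rust' prediction marginal, FN from the rest of the 'rust' actual marginal.
precision = TP/(TP+FP).
rust: TP=386, FP=13+51=64 → 386/450 = 0.85778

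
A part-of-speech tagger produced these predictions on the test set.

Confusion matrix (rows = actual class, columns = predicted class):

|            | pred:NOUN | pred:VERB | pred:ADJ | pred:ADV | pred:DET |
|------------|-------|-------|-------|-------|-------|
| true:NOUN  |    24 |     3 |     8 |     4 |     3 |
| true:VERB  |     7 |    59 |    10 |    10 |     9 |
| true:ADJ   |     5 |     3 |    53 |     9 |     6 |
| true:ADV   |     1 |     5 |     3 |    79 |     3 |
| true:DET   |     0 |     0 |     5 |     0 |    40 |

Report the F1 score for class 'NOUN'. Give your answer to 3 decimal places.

0.608

One-vs-rest for 'NOUN': TP = diagonal; FP = other classes predicted 'NOUN'; FN = 'NOUN' predicted as other.
F1 score = 2·TP/(2·TP+FP+FN).
NOUN: TP=24, FP=7+5+1+0=13, FN=3+8+4+3=18 → 48/79 = 0.6076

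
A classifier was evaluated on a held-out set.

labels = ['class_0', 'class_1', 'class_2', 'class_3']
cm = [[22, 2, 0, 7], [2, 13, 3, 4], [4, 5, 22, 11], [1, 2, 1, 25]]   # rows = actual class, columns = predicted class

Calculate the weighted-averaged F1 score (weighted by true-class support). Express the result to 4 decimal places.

0.6612

Per-class F1 score (2·TP/(2·TP+FP+FN)):
  class_0: TP=22, FP=2+4+1=7, FN=2+0+7=9 → 44/60 = 0.73333
  class_1: TP=13, FP=2+5+2=9, FN=2+3+4=9 → 26/44 = 0.59091
  class_2: TP=22, FP=0+3+1=4, FN=4+5+11=20 → 44/68 = 0.64706
  class_3: TP=25, FP=7+4+11=22, FN=1+2+1=4 → 50/76 = 0.65789
Weighted-F1 score = Σ (supportᵢ/N)·F1 scoreᵢ with N=124: (31/124)·0.73333 + (22/124)·0.59091 + (42/124)·0.64706 + (29/124)·0.65789 = 0.6612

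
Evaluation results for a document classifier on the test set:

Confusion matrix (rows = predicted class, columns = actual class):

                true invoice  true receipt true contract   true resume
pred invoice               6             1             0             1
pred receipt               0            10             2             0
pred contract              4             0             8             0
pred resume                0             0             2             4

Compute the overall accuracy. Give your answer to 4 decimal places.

0.7368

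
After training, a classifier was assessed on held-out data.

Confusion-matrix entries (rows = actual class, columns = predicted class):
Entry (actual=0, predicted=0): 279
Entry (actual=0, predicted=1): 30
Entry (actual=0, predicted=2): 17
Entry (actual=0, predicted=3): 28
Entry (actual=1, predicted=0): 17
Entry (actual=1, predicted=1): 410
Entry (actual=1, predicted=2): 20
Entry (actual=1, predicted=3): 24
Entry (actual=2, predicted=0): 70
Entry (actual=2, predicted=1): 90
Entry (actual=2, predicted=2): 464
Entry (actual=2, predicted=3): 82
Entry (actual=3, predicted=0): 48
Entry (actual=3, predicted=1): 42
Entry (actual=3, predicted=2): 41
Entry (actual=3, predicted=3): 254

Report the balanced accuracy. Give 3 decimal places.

Balanced accuracy = mean of per-class recall.
  0: recall = 279/354 = 0.7881
  1: recall = 410/471 = 0.8705
  2: recall = 464/706 = 0.6572
  3: recall = 254/385 = 0.6597
Mean = (0.7881 + 0.8705 + 0.6572 + 0.6597) / 4 = 0.744

0.744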